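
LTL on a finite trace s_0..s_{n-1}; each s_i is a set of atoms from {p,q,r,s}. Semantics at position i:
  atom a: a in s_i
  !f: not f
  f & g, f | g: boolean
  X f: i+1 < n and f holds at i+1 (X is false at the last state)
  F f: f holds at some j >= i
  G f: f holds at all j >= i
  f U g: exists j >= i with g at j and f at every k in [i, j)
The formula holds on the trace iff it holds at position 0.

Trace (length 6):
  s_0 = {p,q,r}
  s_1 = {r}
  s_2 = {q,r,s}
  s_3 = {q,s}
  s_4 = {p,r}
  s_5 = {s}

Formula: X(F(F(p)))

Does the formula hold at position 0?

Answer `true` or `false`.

s_0={p,q,r}: X(F(F(p)))=True F(F(p))=True F(p)=True p=True
s_1={r}: X(F(F(p)))=True F(F(p))=True F(p)=True p=False
s_2={q,r,s}: X(F(F(p)))=True F(F(p))=True F(p)=True p=False
s_3={q,s}: X(F(F(p)))=True F(F(p))=True F(p)=True p=False
s_4={p,r}: X(F(F(p)))=False F(F(p))=True F(p)=True p=True
s_5={s}: X(F(F(p)))=False F(F(p))=False F(p)=False p=False

Answer: true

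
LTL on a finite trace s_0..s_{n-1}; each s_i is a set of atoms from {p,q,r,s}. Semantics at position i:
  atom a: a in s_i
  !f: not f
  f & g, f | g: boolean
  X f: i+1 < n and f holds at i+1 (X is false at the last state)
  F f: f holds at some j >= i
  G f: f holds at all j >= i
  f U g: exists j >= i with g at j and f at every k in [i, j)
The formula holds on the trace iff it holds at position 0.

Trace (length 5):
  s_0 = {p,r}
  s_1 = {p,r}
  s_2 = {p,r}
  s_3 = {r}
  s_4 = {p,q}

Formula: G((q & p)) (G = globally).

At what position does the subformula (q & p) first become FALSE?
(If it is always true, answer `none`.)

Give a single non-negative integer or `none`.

Answer: 0

Derivation:
s_0={p,r}: (q & p)=False q=False p=True
s_1={p,r}: (q & p)=False q=False p=True
s_2={p,r}: (q & p)=False q=False p=True
s_3={r}: (q & p)=False q=False p=False
s_4={p,q}: (q & p)=True q=True p=True
G((q & p)) holds globally = False
First violation at position 0.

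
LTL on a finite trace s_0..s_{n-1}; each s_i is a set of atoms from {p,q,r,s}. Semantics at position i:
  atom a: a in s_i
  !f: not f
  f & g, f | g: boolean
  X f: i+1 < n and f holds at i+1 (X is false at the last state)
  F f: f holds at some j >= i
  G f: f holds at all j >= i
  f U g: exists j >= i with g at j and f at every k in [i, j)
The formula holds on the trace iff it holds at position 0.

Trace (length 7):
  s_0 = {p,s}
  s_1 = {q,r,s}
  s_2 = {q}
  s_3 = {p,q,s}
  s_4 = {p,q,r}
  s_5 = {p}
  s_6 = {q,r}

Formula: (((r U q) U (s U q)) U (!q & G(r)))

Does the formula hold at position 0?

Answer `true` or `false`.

s_0={p,s}: (((r U q) U (s U q)) U (!q & G(r)))=False ((r U q) U (s U q))=True (r U q)=False r=False q=False (s U q)=True s=True (!q & G(r))=False !q=True G(r)=False
s_1={q,r,s}: (((r U q) U (s U q)) U (!q & G(r)))=False ((r U q) U (s U q))=True (r U q)=True r=True q=True (s U q)=True s=True (!q & G(r))=False !q=False G(r)=False
s_2={q}: (((r U q) U (s U q)) U (!q & G(r)))=False ((r U q) U (s U q))=True (r U q)=True r=False q=True (s U q)=True s=False (!q & G(r))=False !q=False G(r)=False
s_3={p,q,s}: (((r U q) U (s U q)) U (!q & G(r)))=False ((r U q) U (s U q))=True (r U q)=True r=False q=True (s U q)=True s=True (!q & G(r))=False !q=False G(r)=False
s_4={p,q,r}: (((r U q) U (s U q)) U (!q & G(r)))=False ((r U q) U (s U q))=True (r U q)=True r=True q=True (s U q)=True s=False (!q & G(r))=False !q=False G(r)=False
s_5={p}: (((r U q) U (s U q)) U (!q & G(r)))=False ((r U q) U (s U q))=False (r U q)=False r=False q=False (s U q)=False s=False (!q & G(r))=False !q=True G(r)=False
s_6={q,r}: (((r U q) U (s U q)) U (!q & G(r)))=False ((r U q) U (s U q))=True (r U q)=True r=True q=True (s U q)=True s=False (!q & G(r))=False !q=False G(r)=True

Answer: false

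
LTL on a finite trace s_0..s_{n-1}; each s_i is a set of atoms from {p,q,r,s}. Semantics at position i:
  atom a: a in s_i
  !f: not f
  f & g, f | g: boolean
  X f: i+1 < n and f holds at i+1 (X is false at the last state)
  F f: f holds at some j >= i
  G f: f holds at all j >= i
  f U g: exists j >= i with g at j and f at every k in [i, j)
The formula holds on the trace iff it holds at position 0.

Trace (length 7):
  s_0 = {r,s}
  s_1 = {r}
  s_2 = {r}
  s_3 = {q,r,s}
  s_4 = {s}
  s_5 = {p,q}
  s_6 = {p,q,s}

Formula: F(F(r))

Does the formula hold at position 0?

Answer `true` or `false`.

s_0={r,s}: F(F(r))=True F(r)=True r=True
s_1={r}: F(F(r))=True F(r)=True r=True
s_2={r}: F(F(r))=True F(r)=True r=True
s_3={q,r,s}: F(F(r))=True F(r)=True r=True
s_4={s}: F(F(r))=False F(r)=False r=False
s_5={p,q}: F(F(r))=False F(r)=False r=False
s_6={p,q,s}: F(F(r))=False F(r)=False r=False

Answer: true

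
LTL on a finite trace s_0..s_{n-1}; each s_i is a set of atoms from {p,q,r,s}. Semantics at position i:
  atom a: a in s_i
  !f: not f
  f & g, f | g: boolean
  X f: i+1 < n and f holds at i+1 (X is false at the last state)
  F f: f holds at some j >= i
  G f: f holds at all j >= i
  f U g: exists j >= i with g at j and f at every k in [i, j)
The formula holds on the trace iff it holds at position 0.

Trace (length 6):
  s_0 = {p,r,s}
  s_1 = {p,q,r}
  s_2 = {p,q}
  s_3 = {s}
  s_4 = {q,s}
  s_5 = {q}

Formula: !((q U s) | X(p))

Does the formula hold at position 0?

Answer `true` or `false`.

Answer: false

Derivation:
s_0={p,r,s}: !((q U s) | X(p))=False ((q U s) | X(p))=True (q U s)=True q=False s=True X(p)=True p=True
s_1={p,q,r}: !((q U s) | X(p))=False ((q U s) | X(p))=True (q U s)=True q=True s=False X(p)=True p=True
s_2={p,q}: !((q U s) | X(p))=False ((q U s) | X(p))=True (q U s)=True q=True s=False X(p)=False p=True
s_3={s}: !((q U s) | X(p))=False ((q U s) | X(p))=True (q U s)=True q=False s=True X(p)=False p=False
s_4={q,s}: !((q U s) | X(p))=False ((q U s) | X(p))=True (q U s)=True q=True s=True X(p)=False p=False
s_5={q}: !((q U s) | X(p))=True ((q U s) | X(p))=False (q U s)=False q=True s=False X(p)=False p=False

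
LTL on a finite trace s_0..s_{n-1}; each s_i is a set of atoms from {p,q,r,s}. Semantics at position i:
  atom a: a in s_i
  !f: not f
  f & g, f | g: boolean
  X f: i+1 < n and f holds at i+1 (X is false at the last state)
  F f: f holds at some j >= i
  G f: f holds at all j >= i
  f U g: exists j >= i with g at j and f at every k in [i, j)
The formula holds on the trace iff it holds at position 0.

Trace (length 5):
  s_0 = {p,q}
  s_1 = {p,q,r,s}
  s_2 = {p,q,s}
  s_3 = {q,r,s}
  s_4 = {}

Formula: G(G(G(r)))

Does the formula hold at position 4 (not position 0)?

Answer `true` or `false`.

Answer: false

Derivation:
s_0={p,q}: G(G(G(r)))=False G(G(r))=False G(r)=False r=False
s_1={p,q,r,s}: G(G(G(r)))=False G(G(r))=False G(r)=False r=True
s_2={p,q,s}: G(G(G(r)))=False G(G(r))=False G(r)=False r=False
s_3={q,r,s}: G(G(G(r)))=False G(G(r))=False G(r)=False r=True
s_4={}: G(G(G(r)))=False G(G(r))=False G(r)=False r=False
Evaluating at position 4: result = False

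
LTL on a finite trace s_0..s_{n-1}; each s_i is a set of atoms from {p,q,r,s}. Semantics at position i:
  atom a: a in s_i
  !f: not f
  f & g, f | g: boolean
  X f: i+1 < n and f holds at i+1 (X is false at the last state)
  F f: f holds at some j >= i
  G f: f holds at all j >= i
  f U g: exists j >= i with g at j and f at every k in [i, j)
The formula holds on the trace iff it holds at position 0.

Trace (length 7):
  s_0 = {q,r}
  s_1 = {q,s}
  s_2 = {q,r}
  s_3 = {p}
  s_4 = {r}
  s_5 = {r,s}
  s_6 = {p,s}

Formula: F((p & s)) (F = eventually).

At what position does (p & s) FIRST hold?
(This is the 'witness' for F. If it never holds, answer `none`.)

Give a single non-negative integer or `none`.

s_0={q,r}: (p & s)=False p=False s=False
s_1={q,s}: (p & s)=False p=False s=True
s_2={q,r}: (p & s)=False p=False s=False
s_3={p}: (p & s)=False p=True s=False
s_4={r}: (p & s)=False p=False s=False
s_5={r,s}: (p & s)=False p=False s=True
s_6={p,s}: (p & s)=True p=True s=True
F((p & s)) holds; first witness at position 6.

Answer: 6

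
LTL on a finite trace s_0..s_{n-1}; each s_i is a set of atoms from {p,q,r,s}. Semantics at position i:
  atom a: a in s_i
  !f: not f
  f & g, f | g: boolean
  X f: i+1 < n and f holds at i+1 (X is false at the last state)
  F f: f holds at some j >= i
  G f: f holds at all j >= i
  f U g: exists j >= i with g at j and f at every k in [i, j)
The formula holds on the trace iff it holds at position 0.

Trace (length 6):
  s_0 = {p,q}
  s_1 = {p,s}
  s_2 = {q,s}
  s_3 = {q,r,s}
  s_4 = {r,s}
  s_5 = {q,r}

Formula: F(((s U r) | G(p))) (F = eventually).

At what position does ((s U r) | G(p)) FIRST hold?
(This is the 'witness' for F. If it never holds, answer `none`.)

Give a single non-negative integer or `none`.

Answer: 1

Derivation:
s_0={p,q}: ((s U r) | G(p))=False (s U r)=False s=False r=False G(p)=False p=True
s_1={p,s}: ((s U r) | G(p))=True (s U r)=True s=True r=False G(p)=False p=True
s_2={q,s}: ((s U r) | G(p))=True (s U r)=True s=True r=False G(p)=False p=False
s_3={q,r,s}: ((s U r) | G(p))=True (s U r)=True s=True r=True G(p)=False p=False
s_4={r,s}: ((s U r) | G(p))=True (s U r)=True s=True r=True G(p)=False p=False
s_5={q,r}: ((s U r) | G(p))=True (s U r)=True s=False r=True G(p)=False p=False
F(((s U r) | G(p))) holds; first witness at position 1.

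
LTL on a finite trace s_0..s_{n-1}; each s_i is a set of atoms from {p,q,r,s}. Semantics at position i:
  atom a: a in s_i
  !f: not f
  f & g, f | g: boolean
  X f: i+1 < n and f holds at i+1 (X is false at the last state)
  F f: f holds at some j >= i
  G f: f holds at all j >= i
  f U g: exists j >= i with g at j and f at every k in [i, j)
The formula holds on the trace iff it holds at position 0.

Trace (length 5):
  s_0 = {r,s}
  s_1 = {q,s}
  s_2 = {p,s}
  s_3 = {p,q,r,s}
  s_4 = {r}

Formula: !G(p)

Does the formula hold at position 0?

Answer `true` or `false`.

s_0={r,s}: !G(p)=True G(p)=False p=False
s_1={q,s}: !G(p)=True G(p)=False p=False
s_2={p,s}: !G(p)=True G(p)=False p=True
s_3={p,q,r,s}: !G(p)=True G(p)=False p=True
s_4={r}: !G(p)=True G(p)=False p=False

Answer: true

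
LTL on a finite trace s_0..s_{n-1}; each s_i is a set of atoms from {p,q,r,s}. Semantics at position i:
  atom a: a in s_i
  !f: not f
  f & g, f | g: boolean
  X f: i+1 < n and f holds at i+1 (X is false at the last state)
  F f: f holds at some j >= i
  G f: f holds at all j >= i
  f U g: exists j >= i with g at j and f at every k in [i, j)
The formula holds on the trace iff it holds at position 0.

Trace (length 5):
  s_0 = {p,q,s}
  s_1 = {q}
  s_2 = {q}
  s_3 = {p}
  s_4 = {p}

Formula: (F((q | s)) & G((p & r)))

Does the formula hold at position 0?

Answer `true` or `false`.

Answer: false

Derivation:
s_0={p,q,s}: (F((q | s)) & G((p & r)))=False F((q | s))=True (q | s)=True q=True s=True G((p & r))=False (p & r)=False p=True r=False
s_1={q}: (F((q | s)) & G((p & r)))=False F((q | s))=True (q | s)=True q=True s=False G((p & r))=False (p & r)=False p=False r=False
s_2={q}: (F((q | s)) & G((p & r)))=False F((q | s))=True (q | s)=True q=True s=False G((p & r))=False (p & r)=False p=False r=False
s_3={p}: (F((q | s)) & G((p & r)))=False F((q | s))=False (q | s)=False q=False s=False G((p & r))=False (p & r)=False p=True r=False
s_4={p}: (F((q | s)) & G((p & r)))=False F((q | s))=False (q | s)=False q=False s=False G((p & r))=False (p & r)=False p=True r=False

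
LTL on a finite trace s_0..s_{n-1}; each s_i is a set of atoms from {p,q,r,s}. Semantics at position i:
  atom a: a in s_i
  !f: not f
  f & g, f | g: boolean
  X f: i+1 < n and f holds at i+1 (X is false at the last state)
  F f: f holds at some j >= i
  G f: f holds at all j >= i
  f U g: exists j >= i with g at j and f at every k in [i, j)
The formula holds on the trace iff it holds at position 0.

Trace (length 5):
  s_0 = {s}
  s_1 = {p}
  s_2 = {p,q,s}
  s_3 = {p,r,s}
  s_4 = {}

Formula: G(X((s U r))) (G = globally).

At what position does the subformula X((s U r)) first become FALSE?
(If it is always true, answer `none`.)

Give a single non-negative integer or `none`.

s_0={s}: X((s U r))=False (s U r)=False s=True r=False
s_1={p}: X((s U r))=True (s U r)=False s=False r=False
s_2={p,q,s}: X((s U r))=True (s U r)=True s=True r=False
s_3={p,r,s}: X((s U r))=False (s U r)=True s=True r=True
s_4={}: X((s U r))=False (s U r)=False s=False r=False
G(X((s U r))) holds globally = False
First violation at position 0.

Answer: 0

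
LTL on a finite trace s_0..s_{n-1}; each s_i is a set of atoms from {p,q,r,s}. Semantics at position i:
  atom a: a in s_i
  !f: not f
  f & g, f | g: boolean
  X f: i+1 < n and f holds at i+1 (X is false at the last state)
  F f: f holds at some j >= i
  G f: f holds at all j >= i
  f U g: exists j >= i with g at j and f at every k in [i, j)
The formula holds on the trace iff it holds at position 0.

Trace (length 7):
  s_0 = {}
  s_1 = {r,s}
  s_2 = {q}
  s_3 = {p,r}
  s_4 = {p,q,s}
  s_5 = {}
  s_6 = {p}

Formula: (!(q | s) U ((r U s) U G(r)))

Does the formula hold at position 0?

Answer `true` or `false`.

s_0={}: (!(q | s) U ((r U s) U G(r)))=False !(q | s)=True (q | s)=False q=False s=False ((r U s) U G(r))=False (r U s)=False r=False G(r)=False
s_1={r,s}: (!(q | s) U ((r U s) U G(r)))=False !(q | s)=False (q | s)=True q=False s=True ((r U s) U G(r))=False (r U s)=True r=True G(r)=False
s_2={q}: (!(q | s) U ((r U s) U G(r)))=False !(q | s)=False (q | s)=True q=True s=False ((r U s) U G(r))=False (r U s)=False r=False G(r)=False
s_3={p,r}: (!(q | s) U ((r U s) U G(r)))=False !(q | s)=True (q | s)=False q=False s=False ((r U s) U G(r))=False (r U s)=True r=True G(r)=False
s_4={p,q,s}: (!(q | s) U ((r U s) U G(r)))=False !(q | s)=False (q | s)=True q=True s=True ((r U s) U G(r))=False (r U s)=True r=False G(r)=False
s_5={}: (!(q | s) U ((r U s) U G(r)))=False !(q | s)=True (q | s)=False q=False s=False ((r U s) U G(r))=False (r U s)=False r=False G(r)=False
s_6={p}: (!(q | s) U ((r U s) U G(r)))=False !(q | s)=True (q | s)=False q=False s=False ((r U s) U G(r))=False (r U s)=False r=False G(r)=False

Answer: false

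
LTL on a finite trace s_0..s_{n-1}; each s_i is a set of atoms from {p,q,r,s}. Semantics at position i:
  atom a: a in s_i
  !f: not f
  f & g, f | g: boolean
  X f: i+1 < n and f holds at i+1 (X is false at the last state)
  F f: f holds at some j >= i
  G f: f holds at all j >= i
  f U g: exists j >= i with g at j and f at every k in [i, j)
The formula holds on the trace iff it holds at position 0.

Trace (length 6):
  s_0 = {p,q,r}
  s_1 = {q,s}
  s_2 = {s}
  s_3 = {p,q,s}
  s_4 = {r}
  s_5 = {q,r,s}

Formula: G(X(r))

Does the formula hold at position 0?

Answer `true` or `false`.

s_0={p,q,r}: G(X(r))=False X(r)=False r=True
s_1={q,s}: G(X(r))=False X(r)=False r=False
s_2={s}: G(X(r))=False X(r)=False r=False
s_3={p,q,s}: G(X(r))=False X(r)=True r=False
s_4={r}: G(X(r))=False X(r)=True r=True
s_5={q,r,s}: G(X(r))=False X(r)=False r=True

Answer: false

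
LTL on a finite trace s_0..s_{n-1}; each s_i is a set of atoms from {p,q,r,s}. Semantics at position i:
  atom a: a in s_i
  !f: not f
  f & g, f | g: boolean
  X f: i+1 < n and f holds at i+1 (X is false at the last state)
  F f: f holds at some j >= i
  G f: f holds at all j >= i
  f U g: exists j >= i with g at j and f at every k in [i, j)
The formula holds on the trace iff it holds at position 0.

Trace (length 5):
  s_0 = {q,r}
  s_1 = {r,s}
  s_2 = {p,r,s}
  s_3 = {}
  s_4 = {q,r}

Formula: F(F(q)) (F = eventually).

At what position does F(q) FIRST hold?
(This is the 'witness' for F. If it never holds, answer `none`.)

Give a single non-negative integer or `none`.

Answer: 0

Derivation:
s_0={q,r}: F(q)=True q=True
s_1={r,s}: F(q)=True q=False
s_2={p,r,s}: F(q)=True q=False
s_3={}: F(q)=True q=False
s_4={q,r}: F(q)=True q=True
F(F(q)) holds; first witness at position 0.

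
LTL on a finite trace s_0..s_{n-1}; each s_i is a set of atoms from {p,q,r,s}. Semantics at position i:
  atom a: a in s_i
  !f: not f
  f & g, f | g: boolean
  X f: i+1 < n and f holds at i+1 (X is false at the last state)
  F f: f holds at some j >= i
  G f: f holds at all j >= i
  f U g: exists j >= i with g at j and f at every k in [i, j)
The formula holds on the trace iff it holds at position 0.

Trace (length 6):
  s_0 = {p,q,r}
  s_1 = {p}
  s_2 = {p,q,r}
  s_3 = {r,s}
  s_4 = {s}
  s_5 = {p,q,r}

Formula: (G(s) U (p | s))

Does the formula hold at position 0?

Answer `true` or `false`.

Answer: true

Derivation:
s_0={p,q,r}: (G(s) U (p | s))=True G(s)=False s=False (p | s)=True p=True
s_1={p}: (G(s) U (p | s))=True G(s)=False s=False (p | s)=True p=True
s_2={p,q,r}: (G(s) U (p | s))=True G(s)=False s=False (p | s)=True p=True
s_3={r,s}: (G(s) U (p | s))=True G(s)=False s=True (p | s)=True p=False
s_4={s}: (G(s) U (p | s))=True G(s)=False s=True (p | s)=True p=False
s_5={p,q,r}: (G(s) U (p | s))=True G(s)=False s=False (p | s)=True p=True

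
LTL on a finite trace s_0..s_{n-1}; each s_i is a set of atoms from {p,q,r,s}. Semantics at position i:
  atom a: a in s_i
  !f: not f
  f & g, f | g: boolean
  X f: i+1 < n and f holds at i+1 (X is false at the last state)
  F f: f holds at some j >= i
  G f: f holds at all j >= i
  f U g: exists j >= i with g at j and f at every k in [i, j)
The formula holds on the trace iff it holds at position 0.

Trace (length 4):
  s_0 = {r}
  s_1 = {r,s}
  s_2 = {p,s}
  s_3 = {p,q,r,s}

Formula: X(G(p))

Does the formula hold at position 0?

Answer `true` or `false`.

Answer: false

Derivation:
s_0={r}: X(G(p))=False G(p)=False p=False
s_1={r,s}: X(G(p))=True G(p)=False p=False
s_2={p,s}: X(G(p))=True G(p)=True p=True
s_3={p,q,r,s}: X(G(p))=False G(p)=True p=True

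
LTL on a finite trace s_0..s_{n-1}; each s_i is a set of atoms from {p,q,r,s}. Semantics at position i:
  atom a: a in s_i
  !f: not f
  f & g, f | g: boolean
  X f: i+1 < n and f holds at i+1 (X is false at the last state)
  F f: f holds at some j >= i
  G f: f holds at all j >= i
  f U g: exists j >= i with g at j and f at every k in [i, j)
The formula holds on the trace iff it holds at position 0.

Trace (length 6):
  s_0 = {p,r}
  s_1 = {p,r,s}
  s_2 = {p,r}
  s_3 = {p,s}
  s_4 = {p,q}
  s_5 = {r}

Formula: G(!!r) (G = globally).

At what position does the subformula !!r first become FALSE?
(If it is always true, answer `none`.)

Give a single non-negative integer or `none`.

Answer: 3

Derivation:
s_0={p,r}: !!r=True !r=False r=True
s_1={p,r,s}: !!r=True !r=False r=True
s_2={p,r}: !!r=True !r=False r=True
s_3={p,s}: !!r=False !r=True r=False
s_4={p,q}: !!r=False !r=True r=False
s_5={r}: !!r=True !r=False r=True
G(!!r) holds globally = False
First violation at position 3.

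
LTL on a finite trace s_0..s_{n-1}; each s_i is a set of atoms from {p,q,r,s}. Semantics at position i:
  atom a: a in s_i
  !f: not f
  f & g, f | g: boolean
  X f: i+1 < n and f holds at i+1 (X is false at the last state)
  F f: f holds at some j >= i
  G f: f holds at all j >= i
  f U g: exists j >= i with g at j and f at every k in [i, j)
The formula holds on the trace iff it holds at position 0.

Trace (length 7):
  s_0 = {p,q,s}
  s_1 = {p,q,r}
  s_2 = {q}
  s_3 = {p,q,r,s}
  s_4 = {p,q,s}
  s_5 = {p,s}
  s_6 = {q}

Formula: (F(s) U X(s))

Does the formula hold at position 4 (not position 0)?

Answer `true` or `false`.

s_0={p,q,s}: (F(s) U X(s))=True F(s)=True s=True X(s)=False
s_1={p,q,r}: (F(s) U X(s))=True F(s)=True s=False X(s)=False
s_2={q}: (F(s) U X(s))=True F(s)=True s=False X(s)=True
s_3={p,q,r,s}: (F(s) U X(s))=True F(s)=True s=True X(s)=True
s_4={p,q,s}: (F(s) U X(s))=True F(s)=True s=True X(s)=True
s_5={p,s}: (F(s) U X(s))=False F(s)=True s=True X(s)=False
s_6={q}: (F(s) U X(s))=False F(s)=False s=False X(s)=False
Evaluating at position 4: result = True

Answer: true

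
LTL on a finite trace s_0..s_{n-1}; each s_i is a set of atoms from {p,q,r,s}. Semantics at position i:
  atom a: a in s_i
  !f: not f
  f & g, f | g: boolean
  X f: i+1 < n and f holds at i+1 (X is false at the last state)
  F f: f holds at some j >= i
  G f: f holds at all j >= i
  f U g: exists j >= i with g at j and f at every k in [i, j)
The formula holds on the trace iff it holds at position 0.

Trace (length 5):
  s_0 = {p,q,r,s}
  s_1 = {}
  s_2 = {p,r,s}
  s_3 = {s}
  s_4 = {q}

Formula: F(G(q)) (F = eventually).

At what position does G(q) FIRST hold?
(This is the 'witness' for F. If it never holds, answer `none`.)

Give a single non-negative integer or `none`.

s_0={p,q,r,s}: G(q)=False q=True
s_1={}: G(q)=False q=False
s_2={p,r,s}: G(q)=False q=False
s_3={s}: G(q)=False q=False
s_4={q}: G(q)=True q=True
F(G(q)) holds; first witness at position 4.

Answer: 4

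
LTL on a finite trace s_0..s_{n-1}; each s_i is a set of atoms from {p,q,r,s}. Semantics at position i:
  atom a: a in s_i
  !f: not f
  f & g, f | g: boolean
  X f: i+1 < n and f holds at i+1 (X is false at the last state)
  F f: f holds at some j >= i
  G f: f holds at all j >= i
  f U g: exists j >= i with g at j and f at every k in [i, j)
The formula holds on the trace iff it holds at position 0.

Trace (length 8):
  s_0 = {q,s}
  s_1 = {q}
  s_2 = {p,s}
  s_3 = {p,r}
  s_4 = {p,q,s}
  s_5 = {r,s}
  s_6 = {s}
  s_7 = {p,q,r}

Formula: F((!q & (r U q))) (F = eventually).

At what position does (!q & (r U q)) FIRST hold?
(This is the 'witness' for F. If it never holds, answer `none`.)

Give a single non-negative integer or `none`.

s_0={q,s}: (!q & (r U q))=False !q=False q=True (r U q)=True r=False
s_1={q}: (!q & (r U q))=False !q=False q=True (r U q)=True r=False
s_2={p,s}: (!q & (r U q))=False !q=True q=False (r U q)=False r=False
s_3={p,r}: (!q & (r U q))=True !q=True q=False (r U q)=True r=True
s_4={p,q,s}: (!q & (r U q))=False !q=False q=True (r U q)=True r=False
s_5={r,s}: (!q & (r U q))=False !q=True q=False (r U q)=False r=True
s_6={s}: (!q & (r U q))=False !q=True q=False (r U q)=False r=False
s_7={p,q,r}: (!q & (r U q))=False !q=False q=True (r U q)=True r=True
F((!q & (r U q))) holds; first witness at position 3.

Answer: 3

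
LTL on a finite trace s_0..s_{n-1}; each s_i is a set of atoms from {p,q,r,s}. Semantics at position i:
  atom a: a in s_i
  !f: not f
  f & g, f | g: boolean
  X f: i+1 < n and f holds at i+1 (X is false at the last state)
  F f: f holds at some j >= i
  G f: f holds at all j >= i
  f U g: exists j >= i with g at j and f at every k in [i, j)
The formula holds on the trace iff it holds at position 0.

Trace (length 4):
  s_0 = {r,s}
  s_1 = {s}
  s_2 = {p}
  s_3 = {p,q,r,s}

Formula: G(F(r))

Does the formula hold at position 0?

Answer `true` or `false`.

s_0={r,s}: G(F(r))=True F(r)=True r=True
s_1={s}: G(F(r))=True F(r)=True r=False
s_2={p}: G(F(r))=True F(r)=True r=False
s_3={p,q,r,s}: G(F(r))=True F(r)=True r=True

Answer: true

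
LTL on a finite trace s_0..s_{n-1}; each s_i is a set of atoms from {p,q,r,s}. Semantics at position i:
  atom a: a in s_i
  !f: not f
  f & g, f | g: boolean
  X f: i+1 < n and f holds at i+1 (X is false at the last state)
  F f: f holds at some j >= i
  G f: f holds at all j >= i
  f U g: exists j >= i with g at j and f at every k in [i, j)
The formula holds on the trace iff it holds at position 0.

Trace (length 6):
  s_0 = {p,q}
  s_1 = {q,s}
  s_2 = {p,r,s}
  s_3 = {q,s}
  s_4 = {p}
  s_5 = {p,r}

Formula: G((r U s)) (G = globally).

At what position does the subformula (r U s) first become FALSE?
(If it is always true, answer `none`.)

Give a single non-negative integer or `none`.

s_0={p,q}: (r U s)=False r=False s=False
s_1={q,s}: (r U s)=True r=False s=True
s_2={p,r,s}: (r U s)=True r=True s=True
s_3={q,s}: (r U s)=True r=False s=True
s_4={p}: (r U s)=False r=False s=False
s_5={p,r}: (r U s)=False r=True s=False
G((r U s)) holds globally = False
First violation at position 0.

Answer: 0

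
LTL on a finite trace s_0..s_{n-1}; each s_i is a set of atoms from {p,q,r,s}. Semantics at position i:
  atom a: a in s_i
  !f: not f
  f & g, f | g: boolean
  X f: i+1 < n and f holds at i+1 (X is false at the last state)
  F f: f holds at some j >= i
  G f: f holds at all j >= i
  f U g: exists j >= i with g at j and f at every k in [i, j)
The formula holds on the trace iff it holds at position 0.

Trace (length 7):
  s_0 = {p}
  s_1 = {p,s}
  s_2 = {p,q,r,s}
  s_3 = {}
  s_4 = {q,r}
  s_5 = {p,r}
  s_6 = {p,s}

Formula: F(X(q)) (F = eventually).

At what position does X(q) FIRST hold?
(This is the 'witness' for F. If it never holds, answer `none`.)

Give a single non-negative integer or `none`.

Answer: 1

Derivation:
s_0={p}: X(q)=False q=False
s_1={p,s}: X(q)=True q=False
s_2={p,q,r,s}: X(q)=False q=True
s_3={}: X(q)=True q=False
s_4={q,r}: X(q)=False q=True
s_5={p,r}: X(q)=False q=False
s_6={p,s}: X(q)=False q=False
F(X(q)) holds; first witness at position 1.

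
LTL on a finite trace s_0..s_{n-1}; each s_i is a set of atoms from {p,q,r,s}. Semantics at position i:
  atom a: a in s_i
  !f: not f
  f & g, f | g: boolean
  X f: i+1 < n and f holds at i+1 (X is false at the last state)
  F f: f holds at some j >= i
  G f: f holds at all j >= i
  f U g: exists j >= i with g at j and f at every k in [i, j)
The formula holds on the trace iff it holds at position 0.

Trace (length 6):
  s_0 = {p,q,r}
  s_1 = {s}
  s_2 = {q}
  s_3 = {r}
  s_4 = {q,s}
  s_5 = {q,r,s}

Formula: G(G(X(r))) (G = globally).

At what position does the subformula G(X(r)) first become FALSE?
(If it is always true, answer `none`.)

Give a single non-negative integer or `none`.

s_0={p,q,r}: G(X(r))=False X(r)=False r=True
s_1={s}: G(X(r))=False X(r)=False r=False
s_2={q}: G(X(r))=False X(r)=True r=False
s_3={r}: G(X(r))=False X(r)=False r=True
s_4={q,s}: G(X(r))=False X(r)=True r=False
s_5={q,r,s}: G(X(r))=False X(r)=False r=True
G(G(X(r))) holds globally = False
First violation at position 0.

Answer: 0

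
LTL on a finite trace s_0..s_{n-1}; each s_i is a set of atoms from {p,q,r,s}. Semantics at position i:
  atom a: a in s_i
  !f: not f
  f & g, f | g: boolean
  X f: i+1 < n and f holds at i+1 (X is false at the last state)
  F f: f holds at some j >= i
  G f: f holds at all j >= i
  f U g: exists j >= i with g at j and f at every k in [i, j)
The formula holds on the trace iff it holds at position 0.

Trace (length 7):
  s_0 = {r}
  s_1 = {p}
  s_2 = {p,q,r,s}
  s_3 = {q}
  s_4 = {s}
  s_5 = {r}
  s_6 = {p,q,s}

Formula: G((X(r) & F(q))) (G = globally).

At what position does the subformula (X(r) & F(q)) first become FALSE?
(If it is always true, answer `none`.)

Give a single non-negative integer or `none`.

s_0={r}: (X(r) & F(q))=False X(r)=False r=True F(q)=True q=False
s_1={p}: (X(r) & F(q))=True X(r)=True r=False F(q)=True q=False
s_2={p,q,r,s}: (X(r) & F(q))=False X(r)=False r=True F(q)=True q=True
s_3={q}: (X(r) & F(q))=False X(r)=False r=False F(q)=True q=True
s_4={s}: (X(r) & F(q))=True X(r)=True r=False F(q)=True q=False
s_5={r}: (X(r) & F(q))=False X(r)=False r=True F(q)=True q=False
s_6={p,q,s}: (X(r) & F(q))=False X(r)=False r=False F(q)=True q=True
G((X(r) & F(q))) holds globally = False
First violation at position 0.

Answer: 0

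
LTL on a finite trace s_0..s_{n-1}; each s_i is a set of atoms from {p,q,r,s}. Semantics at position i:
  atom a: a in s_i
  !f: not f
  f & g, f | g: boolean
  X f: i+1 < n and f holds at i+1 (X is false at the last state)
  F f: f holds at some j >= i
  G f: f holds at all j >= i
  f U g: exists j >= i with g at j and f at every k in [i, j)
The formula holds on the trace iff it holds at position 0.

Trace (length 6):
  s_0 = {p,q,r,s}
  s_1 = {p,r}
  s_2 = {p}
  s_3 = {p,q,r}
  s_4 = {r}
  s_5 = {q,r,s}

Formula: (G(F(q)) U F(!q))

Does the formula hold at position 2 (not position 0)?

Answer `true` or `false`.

Answer: true

Derivation:
s_0={p,q,r,s}: (G(F(q)) U F(!q))=True G(F(q))=True F(q)=True q=True F(!q)=True !q=False
s_1={p,r}: (G(F(q)) U F(!q))=True G(F(q))=True F(q)=True q=False F(!q)=True !q=True
s_2={p}: (G(F(q)) U F(!q))=True G(F(q))=True F(q)=True q=False F(!q)=True !q=True
s_3={p,q,r}: (G(F(q)) U F(!q))=True G(F(q))=True F(q)=True q=True F(!q)=True !q=False
s_4={r}: (G(F(q)) U F(!q))=True G(F(q))=True F(q)=True q=False F(!q)=True !q=True
s_5={q,r,s}: (G(F(q)) U F(!q))=False G(F(q))=True F(q)=True q=True F(!q)=False !q=False
Evaluating at position 2: result = True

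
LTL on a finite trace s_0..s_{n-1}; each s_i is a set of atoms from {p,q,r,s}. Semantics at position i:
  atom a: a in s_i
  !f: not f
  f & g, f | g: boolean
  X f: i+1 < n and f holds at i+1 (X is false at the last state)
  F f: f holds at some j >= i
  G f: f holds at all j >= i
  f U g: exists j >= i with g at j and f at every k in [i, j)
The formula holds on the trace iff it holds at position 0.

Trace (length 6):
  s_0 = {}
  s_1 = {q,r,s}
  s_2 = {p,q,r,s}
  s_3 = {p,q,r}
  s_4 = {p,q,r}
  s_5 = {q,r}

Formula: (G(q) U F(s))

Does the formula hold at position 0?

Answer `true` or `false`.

s_0={}: (G(q) U F(s))=True G(q)=False q=False F(s)=True s=False
s_1={q,r,s}: (G(q) U F(s))=True G(q)=True q=True F(s)=True s=True
s_2={p,q,r,s}: (G(q) U F(s))=True G(q)=True q=True F(s)=True s=True
s_3={p,q,r}: (G(q) U F(s))=False G(q)=True q=True F(s)=False s=False
s_4={p,q,r}: (G(q) U F(s))=False G(q)=True q=True F(s)=False s=False
s_5={q,r}: (G(q) U F(s))=False G(q)=True q=True F(s)=False s=False

Answer: true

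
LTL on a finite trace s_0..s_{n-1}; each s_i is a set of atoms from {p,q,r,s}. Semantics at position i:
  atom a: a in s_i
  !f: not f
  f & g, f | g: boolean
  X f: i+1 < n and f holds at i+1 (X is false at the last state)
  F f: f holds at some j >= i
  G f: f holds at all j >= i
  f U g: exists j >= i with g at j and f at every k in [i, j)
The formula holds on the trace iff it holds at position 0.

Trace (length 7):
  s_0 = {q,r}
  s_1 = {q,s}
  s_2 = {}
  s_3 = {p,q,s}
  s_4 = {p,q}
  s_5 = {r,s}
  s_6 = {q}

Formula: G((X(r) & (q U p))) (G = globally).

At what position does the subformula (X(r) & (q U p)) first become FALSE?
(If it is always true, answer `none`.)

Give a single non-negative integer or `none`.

s_0={q,r}: (X(r) & (q U p))=False X(r)=False r=True (q U p)=False q=True p=False
s_1={q,s}: (X(r) & (q U p))=False X(r)=False r=False (q U p)=False q=True p=False
s_2={}: (X(r) & (q U p))=False X(r)=False r=False (q U p)=False q=False p=False
s_3={p,q,s}: (X(r) & (q U p))=False X(r)=False r=False (q U p)=True q=True p=True
s_4={p,q}: (X(r) & (q U p))=True X(r)=True r=False (q U p)=True q=True p=True
s_5={r,s}: (X(r) & (q U p))=False X(r)=False r=True (q U p)=False q=False p=False
s_6={q}: (X(r) & (q U p))=False X(r)=False r=False (q U p)=False q=True p=False
G((X(r) & (q U p))) holds globally = False
First violation at position 0.

Answer: 0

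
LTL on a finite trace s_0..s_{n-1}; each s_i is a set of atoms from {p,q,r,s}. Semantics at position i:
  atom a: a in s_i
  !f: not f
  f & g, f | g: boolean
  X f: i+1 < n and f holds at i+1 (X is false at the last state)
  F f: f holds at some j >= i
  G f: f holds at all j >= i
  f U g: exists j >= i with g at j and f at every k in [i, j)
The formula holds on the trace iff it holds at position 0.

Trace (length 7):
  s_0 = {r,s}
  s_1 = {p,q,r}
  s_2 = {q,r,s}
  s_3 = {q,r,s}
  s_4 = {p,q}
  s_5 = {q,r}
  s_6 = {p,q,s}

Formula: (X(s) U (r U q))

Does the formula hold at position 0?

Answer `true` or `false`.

Answer: true

Derivation:
s_0={r,s}: (X(s) U (r U q))=True X(s)=False s=True (r U q)=True r=True q=False
s_1={p,q,r}: (X(s) U (r U q))=True X(s)=True s=False (r U q)=True r=True q=True
s_2={q,r,s}: (X(s) U (r U q))=True X(s)=True s=True (r U q)=True r=True q=True
s_3={q,r,s}: (X(s) U (r U q))=True X(s)=False s=True (r U q)=True r=True q=True
s_4={p,q}: (X(s) U (r U q))=True X(s)=False s=False (r U q)=True r=False q=True
s_5={q,r}: (X(s) U (r U q))=True X(s)=True s=False (r U q)=True r=True q=True
s_6={p,q,s}: (X(s) U (r U q))=True X(s)=False s=True (r U q)=True r=False q=True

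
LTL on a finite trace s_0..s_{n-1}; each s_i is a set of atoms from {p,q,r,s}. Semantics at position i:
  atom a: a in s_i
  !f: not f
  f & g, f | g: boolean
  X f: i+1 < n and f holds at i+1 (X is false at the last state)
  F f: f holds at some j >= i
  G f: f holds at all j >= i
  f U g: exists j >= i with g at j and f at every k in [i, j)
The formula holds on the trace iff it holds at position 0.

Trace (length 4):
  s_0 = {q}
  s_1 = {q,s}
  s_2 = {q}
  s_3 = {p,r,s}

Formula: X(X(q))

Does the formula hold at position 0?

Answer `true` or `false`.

s_0={q}: X(X(q))=True X(q)=True q=True
s_1={q,s}: X(X(q))=False X(q)=True q=True
s_2={q}: X(X(q))=False X(q)=False q=True
s_3={p,r,s}: X(X(q))=False X(q)=False q=False

Answer: true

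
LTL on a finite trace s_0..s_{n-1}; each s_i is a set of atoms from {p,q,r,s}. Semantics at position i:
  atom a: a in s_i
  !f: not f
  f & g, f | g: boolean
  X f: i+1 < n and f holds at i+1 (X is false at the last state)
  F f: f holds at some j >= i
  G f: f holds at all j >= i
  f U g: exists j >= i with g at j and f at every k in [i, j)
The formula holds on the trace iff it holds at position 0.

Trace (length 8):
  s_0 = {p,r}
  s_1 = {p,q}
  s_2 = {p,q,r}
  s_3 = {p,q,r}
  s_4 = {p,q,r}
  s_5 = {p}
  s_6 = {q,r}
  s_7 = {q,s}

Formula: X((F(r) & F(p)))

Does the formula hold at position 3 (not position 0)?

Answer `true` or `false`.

s_0={p,r}: X((F(r) & F(p)))=True (F(r) & F(p))=True F(r)=True r=True F(p)=True p=True
s_1={p,q}: X((F(r) & F(p)))=True (F(r) & F(p))=True F(r)=True r=False F(p)=True p=True
s_2={p,q,r}: X((F(r) & F(p)))=True (F(r) & F(p))=True F(r)=True r=True F(p)=True p=True
s_3={p,q,r}: X((F(r) & F(p)))=True (F(r) & F(p))=True F(r)=True r=True F(p)=True p=True
s_4={p,q,r}: X((F(r) & F(p)))=True (F(r) & F(p))=True F(r)=True r=True F(p)=True p=True
s_5={p}: X((F(r) & F(p)))=False (F(r) & F(p))=True F(r)=True r=False F(p)=True p=True
s_6={q,r}: X((F(r) & F(p)))=False (F(r) & F(p))=False F(r)=True r=True F(p)=False p=False
s_7={q,s}: X((F(r) & F(p)))=False (F(r) & F(p))=False F(r)=False r=False F(p)=False p=False
Evaluating at position 3: result = True

Answer: true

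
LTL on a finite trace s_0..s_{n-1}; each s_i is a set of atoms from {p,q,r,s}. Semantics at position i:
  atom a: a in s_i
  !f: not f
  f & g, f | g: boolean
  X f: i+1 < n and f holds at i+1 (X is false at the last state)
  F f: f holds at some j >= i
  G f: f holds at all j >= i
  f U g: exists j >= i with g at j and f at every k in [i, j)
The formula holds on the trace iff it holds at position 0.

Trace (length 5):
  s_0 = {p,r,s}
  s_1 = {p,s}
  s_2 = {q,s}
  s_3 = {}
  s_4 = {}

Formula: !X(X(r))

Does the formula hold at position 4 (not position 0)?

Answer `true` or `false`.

s_0={p,r,s}: !X(X(r))=True X(X(r))=False X(r)=False r=True
s_1={p,s}: !X(X(r))=True X(X(r))=False X(r)=False r=False
s_2={q,s}: !X(X(r))=True X(X(r))=False X(r)=False r=False
s_3={}: !X(X(r))=True X(X(r))=False X(r)=False r=False
s_4={}: !X(X(r))=True X(X(r))=False X(r)=False r=False
Evaluating at position 4: result = True

Answer: true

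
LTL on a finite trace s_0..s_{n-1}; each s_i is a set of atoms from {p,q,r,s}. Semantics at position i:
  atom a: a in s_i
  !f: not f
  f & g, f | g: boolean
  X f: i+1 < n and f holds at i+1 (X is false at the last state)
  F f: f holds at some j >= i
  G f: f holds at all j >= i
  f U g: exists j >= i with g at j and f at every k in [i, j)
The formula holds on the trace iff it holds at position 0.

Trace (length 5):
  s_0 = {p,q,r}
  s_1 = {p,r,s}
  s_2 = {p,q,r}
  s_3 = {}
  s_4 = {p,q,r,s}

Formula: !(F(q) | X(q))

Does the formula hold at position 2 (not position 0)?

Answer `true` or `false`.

s_0={p,q,r}: !(F(q) | X(q))=False (F(q) | X(q))=True F(q)=True q=True X(q)=False
s_1={p,r,s}: !(F(q) | X(q))=False (F(q) | X(q))=True F(q)=True q=False X(q)=True
s_2={p,q,r}: !(F(q) | X(q))=False (F(q) | X(q))=True F(q)=True q=True X(q)=False
s_3={}: !(F(q) | X(q))=False (F(q) | X(q))=True F(q)=True q=False X(q)=True
s_4={p,q,r,s}: !(F(q) | X(q))=False (F(q) | X(q))=True F(q)=True q=True X(q)=False
Evaluating at position 2: result = False

Answer: false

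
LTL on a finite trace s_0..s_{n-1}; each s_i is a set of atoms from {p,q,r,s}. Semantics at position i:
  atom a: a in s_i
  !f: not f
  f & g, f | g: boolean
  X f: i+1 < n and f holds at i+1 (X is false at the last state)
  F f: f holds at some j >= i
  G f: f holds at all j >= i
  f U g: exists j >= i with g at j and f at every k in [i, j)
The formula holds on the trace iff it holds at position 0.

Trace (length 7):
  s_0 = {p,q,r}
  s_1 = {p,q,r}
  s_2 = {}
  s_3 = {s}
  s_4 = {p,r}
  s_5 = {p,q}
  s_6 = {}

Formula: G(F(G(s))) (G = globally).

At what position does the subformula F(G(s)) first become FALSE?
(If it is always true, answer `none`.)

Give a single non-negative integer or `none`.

s_0={p,q,r}: F(G(s))=False G(s)=False s=False
s_1={p,q,r}: F(G(s))=False G(s)=False s=False
s_2={}: F(G(s))=False G(s)=False s=False
s_3={s}: F(G(s))=False G(s)=False s=True
s_4={p,r}: F(G(s))=False G(s)=False s=False
s_5={p,q}: F(G(s))=False G(s)=False s=False
s_6={}: F(G(s))=False G(s)=False s=False
G(F(G(s))) holds globally = False
First violation at position 0.

Answer: 0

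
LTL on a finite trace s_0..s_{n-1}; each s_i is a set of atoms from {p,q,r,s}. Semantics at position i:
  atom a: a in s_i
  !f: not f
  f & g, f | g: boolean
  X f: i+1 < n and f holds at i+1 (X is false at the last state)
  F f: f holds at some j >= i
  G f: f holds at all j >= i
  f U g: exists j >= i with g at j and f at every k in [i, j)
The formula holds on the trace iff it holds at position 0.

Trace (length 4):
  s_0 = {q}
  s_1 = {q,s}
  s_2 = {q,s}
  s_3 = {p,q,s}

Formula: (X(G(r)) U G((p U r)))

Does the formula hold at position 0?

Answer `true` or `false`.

Answer: false

Derivation:
s_0={q}: (X(G(r)) U G((p U r)))=False X(G(r))=False G(r)=False r=False G((p U r))=False (p U r)=False p=False
s_1={q,s}: (X(G(r)) U G((p U r)))=False X(G(r))=False G(r)=False r=False G((p U r))=False (p U r)=False p=False
s_2={q,s}: (X(G(r)) U G((p U r)))=False X(G(r))=False G(r)=False r=False G((p U r))=False (p U r)=False p=False
s_3={p,q,s}: (X(G(r)) U G((p U r)))=False X(G(r))=False G(r)=False r=False G((p U r))=False (p U r)=False p=True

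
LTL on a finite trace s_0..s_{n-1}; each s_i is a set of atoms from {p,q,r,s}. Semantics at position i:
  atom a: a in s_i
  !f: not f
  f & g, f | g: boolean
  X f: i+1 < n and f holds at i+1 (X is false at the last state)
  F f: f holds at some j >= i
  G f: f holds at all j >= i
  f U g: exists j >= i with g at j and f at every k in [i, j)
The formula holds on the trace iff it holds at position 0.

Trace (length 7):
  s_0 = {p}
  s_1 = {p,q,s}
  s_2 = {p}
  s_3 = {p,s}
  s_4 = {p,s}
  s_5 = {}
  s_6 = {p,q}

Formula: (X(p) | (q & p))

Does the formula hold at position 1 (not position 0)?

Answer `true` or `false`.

s_0={p}: (X(p) | (q & p))=True X(p)=True p=True (q & p)=False q=False
s_1={p,q,s}: (X(p) | (q & p))=True X(p)=True p=True (q & p)=True q=True
s_2={p}: (X(p) | (q & p))=True X(p)=True p=True (q & p)=False q=False
s_3={p,s}: (X(p) | (q & p))=True X(p)=True p=True (q & p)=False q=False
s_4={p,s}: (X(p) | (q & p))=False X(p)=False p=True (q & p)=False q=False
s_5={}: (X(p) | (q & p))=True X(p)=True p=False (q & p)=False q=False
s_6={p,q}: (X(p) | (q & p))=True X(p)=False p=True (q & p)=True q=True
Evaluating at position 1: result = True

Answer: true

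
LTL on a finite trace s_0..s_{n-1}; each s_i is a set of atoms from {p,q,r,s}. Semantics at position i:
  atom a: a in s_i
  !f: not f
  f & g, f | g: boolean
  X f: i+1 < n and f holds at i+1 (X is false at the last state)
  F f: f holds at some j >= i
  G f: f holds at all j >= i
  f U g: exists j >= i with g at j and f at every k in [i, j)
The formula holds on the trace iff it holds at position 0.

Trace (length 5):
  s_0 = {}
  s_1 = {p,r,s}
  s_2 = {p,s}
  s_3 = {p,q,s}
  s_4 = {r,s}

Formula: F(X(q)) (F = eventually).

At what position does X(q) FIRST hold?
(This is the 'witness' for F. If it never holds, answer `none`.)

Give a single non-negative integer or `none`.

s_0={}: X(q)=False q=False
s_1={p,r,s}: X(q)=False q=False
s_2={p,s}: X(q)=True q=False
s_3={p,q,s}: X(q)=False q=True
s_4={r,s}: X(q)=False q=False
F(X(q)) holds; first witness at position 2.

Answer: 2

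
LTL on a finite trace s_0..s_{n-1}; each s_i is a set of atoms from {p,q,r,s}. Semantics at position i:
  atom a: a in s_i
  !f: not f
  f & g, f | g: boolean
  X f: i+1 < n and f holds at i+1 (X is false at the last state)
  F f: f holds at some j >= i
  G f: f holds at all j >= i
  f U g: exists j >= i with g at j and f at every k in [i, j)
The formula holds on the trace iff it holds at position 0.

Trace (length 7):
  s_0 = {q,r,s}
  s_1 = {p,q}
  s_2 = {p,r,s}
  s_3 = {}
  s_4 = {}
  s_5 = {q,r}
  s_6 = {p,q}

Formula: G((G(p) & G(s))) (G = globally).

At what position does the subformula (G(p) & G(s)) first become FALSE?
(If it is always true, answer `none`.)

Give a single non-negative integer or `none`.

Answer: 0

Derivation:
s_0={q,r,s}: (G(p) & G(s))=False G(p)=False p=False G(s)=False s=True
s_1={p,q}: (G(p) & G(s))=False G(p)=False p=True G(s)=False s=False
s_2={p,r,s}: (G(p) & G(s))=False G(p)=False p=True G(s)=False s=True
s_3={}: (G(p) & G(s))=False G(p)=False p=False G(s)=False s=False
s_4={}: (G(p) & G(s))=False G(p)=False p=False G(s)=False s=False
s_5={q,r}: (G(p) & G(s))=False G(p)=False p=False G(s)=False s=False
s_6={p,q}: (G(p) & G(s))=False G(p)=True p=True G(s)=False s=False
G((G(p) & G(s))) holds globally = False
First violation at position 0.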